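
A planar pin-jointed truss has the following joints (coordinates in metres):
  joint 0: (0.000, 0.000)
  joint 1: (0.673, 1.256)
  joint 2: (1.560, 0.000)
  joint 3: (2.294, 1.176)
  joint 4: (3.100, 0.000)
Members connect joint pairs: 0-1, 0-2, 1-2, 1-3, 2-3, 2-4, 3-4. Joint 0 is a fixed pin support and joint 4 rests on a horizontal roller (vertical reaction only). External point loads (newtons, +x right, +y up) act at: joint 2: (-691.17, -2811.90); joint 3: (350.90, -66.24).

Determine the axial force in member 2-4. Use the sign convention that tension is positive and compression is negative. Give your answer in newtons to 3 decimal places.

1094.648

N=5 nodes, M=7 members, R=3 reactions → 2N=10, M+R=10
member 0 (0-1): L=1.4249, (cx,cy)=(0.4723,0.8814)
member 1 (0-2): L=1.5600, (cx,cy)=(1.0000,0.0000)
member 2 (1-2): L=1.5376, (cx,cy)=(0.5769,-0.8168)
member 3 (1-3): L=1.6230, (cx,cy)=(0.9988,-0.0493)
member 4 (2-3): L=1.3863, (cx,cy)=(0.5295,0.8483)
member 5 (2-4): L=1.5400, (cx,cy)=(1.0000,0.0000)
member 6 (3-4): L=1.4257, (cx,cy)=(0.5653,-0.8249)
solve A·x = −loads:
  F[0-1] = -1453.2909 N (compression)
  F[0-2] = +346.1183 N (tension)
  F[1-2] = +1667.8174 N (tension)
  F[1-3] = -1650.4950 N (compression)
  F[2-3] = +1708.7340 N (tension)
  F[2-4] = +1094.6480 N (tension)
  F[3-4] = -1936.2734 N (compression)
  Rx@0 = +340.2700 N
  Ry@0 = +1280.9861 N
  Ry@4 = +1597.1539 N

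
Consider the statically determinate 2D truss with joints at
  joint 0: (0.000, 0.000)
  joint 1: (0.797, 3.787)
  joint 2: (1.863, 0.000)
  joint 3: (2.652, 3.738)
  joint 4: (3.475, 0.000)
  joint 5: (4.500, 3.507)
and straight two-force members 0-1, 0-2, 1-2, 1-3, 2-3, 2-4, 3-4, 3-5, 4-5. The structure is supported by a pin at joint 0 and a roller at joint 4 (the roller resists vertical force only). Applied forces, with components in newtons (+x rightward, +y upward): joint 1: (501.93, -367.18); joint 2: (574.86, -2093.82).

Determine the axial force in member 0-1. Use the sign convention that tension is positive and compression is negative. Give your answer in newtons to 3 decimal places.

-722.756

N=6 nodes, M=9 members, R=3 reactions → 2N=12, M+R=12
member 0 (0-1): L=3.8700, (cx,cy)=(0.2059,0.9786)
member 1 (0-2): L=1.8630, (cx,cy)=(1.0000,0.0000)
member 2 (1-2): L=3.9342, (cx,cy)=(0.2710,-0.9626)
member 3 (1-3): L=1.8556, (cx,cy)=(0.9997,-0.0264)
member 4 (2-3): L=3.8204, (cx,cy)=(0.2065,0.9784)
member 5 (2-4): L=1.6120, (cx,cy)=(1.0000,0.0000)
member 6 (3-4): L=3.8275, (cx,cy)=(0.2150,-0.9766)
member 7 (3-5): L=1.8624, (cx,cy)=(0.9923,-0.1240)
member 8 (4-5): L=3.6537, (cx,cy)=(0.2805,0.9598)
solve A·x = −loads:
  F[0-1] = -722.7558 N (compression)
  F[0-2] = +1225.6382 N (tension)
  F[1-2] = +373.9379 N (tension)
  F[1-3] = -752.3624 N (compression)
  F[2-3] = +1772.0743 N (tension)
  F[2-4] = +386.1225 N (tension)
  F[3-4] = -1795.7411 N (compression)
  F[3-5] = +0.0000 N (tension)
  F[4-5] = -0.0000 N (compression)
  Rx@0 = -1076.7900 N
  Ry@0 = +707.2624 N
  Ry@4 = +1753.7376 N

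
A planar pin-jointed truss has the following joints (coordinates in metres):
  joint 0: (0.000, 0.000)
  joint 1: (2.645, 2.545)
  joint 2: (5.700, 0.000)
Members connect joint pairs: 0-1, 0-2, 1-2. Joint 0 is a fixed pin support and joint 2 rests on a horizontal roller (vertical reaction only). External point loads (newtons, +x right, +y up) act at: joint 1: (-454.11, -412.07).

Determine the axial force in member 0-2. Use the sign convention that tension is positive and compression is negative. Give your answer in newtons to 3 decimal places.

N=3 nodes, M=3 members, R=3 reactions → 2N=6, M+R=6
member 0 (0-1): L=3.6706, (cx,cy)=(0.7206,0.6934)
member 1 (0-2): L=5.7000, (cx,cy)=(1.0000,0.0000)
member 2 (1-2): L=3.9762, (cx,cy)=(0.7683,-0.6401)
solve A·x = −loads:
  F[0-1] = -610.9598 N (compression)
  F[0-2] = -13.8540 N (compression)
  F[1-2] = +18.0314 N (tension)
  Rx@0 = +454.1100 N
  Ry@0 = +423.6112 N
  Ry@2 = -11.5412 N

-13.854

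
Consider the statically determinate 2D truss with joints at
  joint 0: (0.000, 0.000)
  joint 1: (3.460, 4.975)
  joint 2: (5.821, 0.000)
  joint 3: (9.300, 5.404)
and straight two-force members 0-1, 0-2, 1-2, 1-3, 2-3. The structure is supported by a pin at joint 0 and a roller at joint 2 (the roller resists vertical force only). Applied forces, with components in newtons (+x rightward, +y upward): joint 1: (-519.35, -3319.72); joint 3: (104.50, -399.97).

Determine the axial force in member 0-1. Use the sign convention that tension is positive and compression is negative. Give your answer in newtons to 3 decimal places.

N=4 nodes, M=5 members, R=3 reactions → 2N=8, M+R=8
member 0 (0-1): L=6.0599, (cx,cy)=(0.5710,0.8210)
member 1 (0-2): L=5.8210, (cx,cy)=(1.0000,0.0000)
member 2 (1-2): L=5.5068, (cx,cy)=(0.4287,-0.9034)
member 3 (1-3): L=5.8557, (cx,cy)=(0.9973,0.0733)
member 4 (2-3): L=6.4270, (cx,cy)=(0.5413,0.8408)
solve A·x = −loads:
  F[0-1] = -1771.4214 N (compression)
  F[0-2] = +596.5745 N (tension)
  F[1-2] = -2033.9443 N (compression)
  F[1-3] = +380.9865 N (tension)
  F[2-3] = -508.8835 N (compression)
  Rx@0 = +414.8500 N
  Ry@0 = +1454.2882 N
  Ry@2 = +2265.4018 N

-1771.421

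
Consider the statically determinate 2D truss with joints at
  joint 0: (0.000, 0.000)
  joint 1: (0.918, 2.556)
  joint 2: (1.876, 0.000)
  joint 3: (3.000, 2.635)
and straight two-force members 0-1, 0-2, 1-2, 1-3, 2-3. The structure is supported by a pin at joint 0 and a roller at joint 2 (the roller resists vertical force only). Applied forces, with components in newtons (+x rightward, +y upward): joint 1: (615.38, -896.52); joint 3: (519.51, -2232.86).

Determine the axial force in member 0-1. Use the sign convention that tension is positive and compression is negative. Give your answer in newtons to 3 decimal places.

N=4 nodes, M=5 members, R=3 reactions → 2N=8, M+R=8
member 0 (0-1): L=2.7159, (cx,cy)=(0.3380,0.9411)
member 1 (0-2): L=1.8760, (cx,cy)=(1.0000,0.0000)
member 2 (1-2): L=2.7296, (cx,cy)=(0.3510,-0.9364)
member 3 (1-3): L=2.0835, (cx,cy)=(0.9993,0.0379)
member 4 (2-3): L=2.8647, (cx,cy)=(0.3924,0.9198)
solve A·x = −loads:
  F[0-1] = +2601.2354 N (tension)
  F[0-2] = +255.6327 N (tension)
  F[1-2] = -3511.2278 N (compression)
  F[1-3] = +1497.2645 N (tension)
  F[2-3] = -2489.2395 N (compression)
  Rx@0 = -1134.8900 N
  Ry@0 = -2448.1283 N
  Ry@2 = +5577.5083 N

2601.235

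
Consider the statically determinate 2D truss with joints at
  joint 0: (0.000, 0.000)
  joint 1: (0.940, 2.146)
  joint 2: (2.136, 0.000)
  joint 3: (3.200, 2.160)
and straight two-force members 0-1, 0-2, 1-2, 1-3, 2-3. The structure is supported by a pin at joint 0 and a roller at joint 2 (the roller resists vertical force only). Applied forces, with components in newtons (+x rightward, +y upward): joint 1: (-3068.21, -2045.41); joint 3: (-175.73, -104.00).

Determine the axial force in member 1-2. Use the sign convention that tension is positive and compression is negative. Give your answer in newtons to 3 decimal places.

N=4 nodes, M=5 members, R=3 reactions → 2N=8, M+R=8
member 0 (0-1): L=2.3428, (cx,cy)=(0.4012,0.9160)
member 1 (0-2): L=2.1360, (cx,cy)=(1.0000,0.0000)
member 2 (1-2): L=2.4568, (cx,cy)=(0.4868,-0.8735)
member 3 (1-3): L=2.2600, (cx,cy)=(1.0000,0.0062)
member 4 (2-3): L=2.4078, (cx,cy)=(0.4419,0.8971)
solve A·x = −loads:
  F[0-1] = -4753.1011 N (compression)
  F[0-2] = -1336.8920 N (compression)
  F[1-2] = +2641.7362 N (tension)
  F[1-3] = -124.8838 N (compression)
  F[2-3] = -115.0707 N (compression)
  Rx@0 = +3243.9400 N
  Ry@0 = +4353.7499 N
  Ry@2 = -2204.3399 N

2641.736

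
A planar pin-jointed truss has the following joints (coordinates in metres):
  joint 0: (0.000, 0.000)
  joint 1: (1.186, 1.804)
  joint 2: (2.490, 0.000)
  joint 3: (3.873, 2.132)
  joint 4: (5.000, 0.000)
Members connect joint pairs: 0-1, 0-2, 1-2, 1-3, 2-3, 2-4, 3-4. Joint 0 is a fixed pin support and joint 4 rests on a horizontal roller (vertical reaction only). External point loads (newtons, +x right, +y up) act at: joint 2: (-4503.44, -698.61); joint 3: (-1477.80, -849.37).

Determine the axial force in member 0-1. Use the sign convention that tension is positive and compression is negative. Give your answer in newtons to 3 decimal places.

N=5 nodes, M=7 members, R=3 reactions → 2N=10, M+R=10
member 0 (0-1): L=2.1589, (cx,cy)=(0.5493,0.8356)
member 1 (0-2): L=2.4900, (cx,cy)=(1.0000,0.0000)
member 2 (1-2): L=2.2259, (cx,cy)=(0.5858,-0.8104)
member 3 (1-3): L=2.7069, (cx,cy)=(0.9926,0.1212)
member 4 (2-3): L=2.5413, (cx,cy)=(0.5442,0.8389)
member 5 (2-4): L=2.5100, (cx,cy)=(1.0000,0.0000)
member 6 (3-4): L=2.4115, (cx,cy)=(0.4673,-0.8841)
solve A·x = −loads:
  F[0-1] = -1402.9315 N (compression)
  F[0-2] = -5210.5477 N (compression)
  F[1-2] = +1222.5218 N (tension)
  F[1-3] = -1497.9052 N (compression)
  F[2-3] = -348.2620 N (compression)
  F[2-4] = +198.5972 N (tension)
  F[3-4] = -424.9567 N (compression)
  Rx@0 = +5981.2400 N
  Ry@0 = +1172.2841 N
  Ry@4 = +375.6959 N

-1402.931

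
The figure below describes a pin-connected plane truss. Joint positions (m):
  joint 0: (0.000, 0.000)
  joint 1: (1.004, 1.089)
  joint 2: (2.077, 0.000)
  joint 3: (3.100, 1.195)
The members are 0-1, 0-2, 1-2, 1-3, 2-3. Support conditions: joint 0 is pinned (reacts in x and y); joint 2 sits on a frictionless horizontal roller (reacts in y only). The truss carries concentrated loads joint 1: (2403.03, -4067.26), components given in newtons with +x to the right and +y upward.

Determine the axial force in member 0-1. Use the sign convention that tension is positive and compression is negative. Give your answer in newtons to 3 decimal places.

N=4 nodes, M=5 members, R=3 reactions → 2N=8, M+R=8
member 0 (0-1): L=1.4812, (cx,cy)=(0.6778,0.7352)
member 1 (0-2): L=2.0770, (cx,cy)=(1.0000,0.0000)
member 2 (1-2): L=1.5288, (cx,cy)=(0.7019,-0.7123)
member 3 (1-3): L=2.0987, (cx,cy)=(0.9987,0.0505)
member 4 (2-3): L=1.5731, (cx,cy)=(0.6503,0.7597)
solve A·x = −loads:
  F[0-1] = -1144.2154 N (compression)
  F[0-2] = +3178.6151 N (tension)
  F[1-2] = -4528.8798 N (compression)
  F[1-3] = +0.0000 N (tension)
  F[2-3] = -0.0000 N (compression)
  Rx@0 = -2403.0300 N
  Ry@0 = +841.2471 N
  Ry@2 = +3226.0129 N

-1144.215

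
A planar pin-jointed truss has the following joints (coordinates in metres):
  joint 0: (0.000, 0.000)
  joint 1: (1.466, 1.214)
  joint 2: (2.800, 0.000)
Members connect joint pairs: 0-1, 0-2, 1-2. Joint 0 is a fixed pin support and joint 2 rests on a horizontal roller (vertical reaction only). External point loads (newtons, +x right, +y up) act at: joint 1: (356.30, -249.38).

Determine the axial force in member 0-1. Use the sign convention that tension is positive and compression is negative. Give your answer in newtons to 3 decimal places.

55.926

N=3 nodes, M=3 members, R=3 reactions → 2N=6, M+R=6
member 0 (0-1): L=1.9034, (cx,cy)=(0.7702,0.6378)
member 1 (0-2): L=2.8000, (cx,cy)=(1.0000,0.0000)
member 2 (1-2): L=1.8037, (cx,cy)=(0.7396,-0.6731)
solve A·x = −loads:
  F[0-1] = +55.9258 N (tension)
  F[0-2] = +313.2260 N (tension)
  F[1-2] = -423.5137 N (compression)
  Rx@0 = -356.3000 N
  Ry@0 = -35.6697 N
  Ry@2 = +285.0497 N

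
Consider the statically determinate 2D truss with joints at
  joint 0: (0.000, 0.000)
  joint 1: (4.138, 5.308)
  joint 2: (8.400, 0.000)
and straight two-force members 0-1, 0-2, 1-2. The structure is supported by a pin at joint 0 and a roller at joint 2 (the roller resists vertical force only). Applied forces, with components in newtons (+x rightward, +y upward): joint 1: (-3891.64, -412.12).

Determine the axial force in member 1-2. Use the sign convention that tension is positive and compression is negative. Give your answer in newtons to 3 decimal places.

2893.400

N=3 nodes, M=3 members, R=3 reactions → 2N=6, M+R=6
member 0 (0-1): L=6.7304, (cx,cy)=(0.6148,0.7887)
member 1 (0-2): L=8.4000, (cx,cy)=(1.0000,0.0000)
member 2 (1-2): L=6.8073, (cx,cy)=(0.6261,-0.7797)
solve A·x = −loads:
  F[0-1] = -3383.2516 N (compression)
  F[0-2] = -1811.5328 N (compression)
  F[1-2] = +2893.4000 N (tension)
  Rx@0 = +3891.6400 N
  Ry@0 = +2668.2477 N
  Ry@2 = -2256.1277 N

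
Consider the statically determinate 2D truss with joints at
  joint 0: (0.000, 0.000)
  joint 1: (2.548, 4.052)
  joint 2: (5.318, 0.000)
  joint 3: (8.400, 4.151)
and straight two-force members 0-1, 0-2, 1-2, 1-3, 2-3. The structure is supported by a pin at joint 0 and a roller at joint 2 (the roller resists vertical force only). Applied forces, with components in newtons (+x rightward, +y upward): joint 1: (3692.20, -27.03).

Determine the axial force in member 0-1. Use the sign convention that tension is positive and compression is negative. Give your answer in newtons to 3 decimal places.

N=4 nodes, M=5 members, R=3 reactions → 2N=8, M+R=8
member 0 (0-1): L=4.7865, (cx,cy)=(0.5323,0.8465)
member 1 (0-2): L=5.3180, (cx,cy)=(1.0000,0.0000)
member 2 (1-2): L=4.9083, (cx,cy)=(0.5643,-0.8255)
member 3 (1-3): L=5.8528, (cx,cy)=(0.9999,0.0169)
member 4 (2-3): L=5.1701, (cx,cy)=(0.5961,0.8029)
solve A·x = −loads:
  F[0-1] = +3306.5877 N (tension)
  F[0-2] = +1932.0188 N (tension)
  F[1-2] = -3423.4536 N (compression)
  F[1-3] = -0.0000 N (compression)
  F[2-3] = -0.0000 N (compression)
  Rx@0 = -3692.2000 N
  Ry@0 = -2799.1578 N
  Ry@2 = +2826.1878 N

3306.588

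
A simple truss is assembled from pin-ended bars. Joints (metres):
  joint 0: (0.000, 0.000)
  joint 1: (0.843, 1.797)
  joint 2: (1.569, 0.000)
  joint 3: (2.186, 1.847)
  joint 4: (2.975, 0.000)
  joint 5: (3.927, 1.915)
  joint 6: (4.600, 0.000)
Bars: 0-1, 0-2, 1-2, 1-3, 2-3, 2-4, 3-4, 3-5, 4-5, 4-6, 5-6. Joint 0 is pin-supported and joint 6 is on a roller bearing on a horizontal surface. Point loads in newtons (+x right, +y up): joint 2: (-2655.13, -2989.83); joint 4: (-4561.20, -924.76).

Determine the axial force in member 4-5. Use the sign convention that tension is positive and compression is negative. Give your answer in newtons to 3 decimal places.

N=7 nodes, M=11 members, R=3 reactions → 2N=14, M+R=14
member 0 (0-1): L=1.9849, (cx,cy)=(0.4247,0.9053)
member 1 (0-2): L=1.5690, (cx,cy)=(1.0000,0.0000)
member 2 (1-2): L=1.9381, (cx,cy)=(0.3746,-0.9272)
member 3 (1-3): L=1.3439, (cx,cy)=(0.9993,0.0372)
member 4 (2-3): L=1.9473, (cx,cy)=(0.3168,0.9485)
member 5 (2-4): L=1.4060, (cx,cy)=(1.0000,0.0000)
member 6 (3-4): L=2.0085, (cx,cy)=(0.3928,-0.9196)
member 7 (3-5): L=1.7423, (cx,cy)=(0.9992,0.0390)
member 8 (4-5): L=2.1386, (cx,cy)=(0.4452,0.8955)
member 9 (4-6): L=1.6250, (cx,cy)=(1.0000,0.0000)
member 10 (5-6): L=2.0298, (cx,cy)=(0.3316,-0.9434)
solve A·x = −loads:
  F[0-1] = -2536.8814 N (compression)
  F[0-2] = -6138.9040 N (compression)
  F[1-2] = +2397.7474 N (tension)
  F[1-3] = -1976.9693 N (compression)
  F[2-3] = +808.3082 N (tension)
  F[2-4] = -2841.7069 N (compression)
  F[3-4] = -813.1658 N (compression)
  F[3-5] = -1401.1187 N (compression)
  F[4-5] = +1867.8286 N (tension)
  F[4-6] = +568.5780 N (tension)
  F[5-6] = -1714.8720 N (compression)
  Rx@0 = +7216.3300 N
  Ry@0 = +2296.7195 N
  Ry@6 = +1617.8705 N

1867.829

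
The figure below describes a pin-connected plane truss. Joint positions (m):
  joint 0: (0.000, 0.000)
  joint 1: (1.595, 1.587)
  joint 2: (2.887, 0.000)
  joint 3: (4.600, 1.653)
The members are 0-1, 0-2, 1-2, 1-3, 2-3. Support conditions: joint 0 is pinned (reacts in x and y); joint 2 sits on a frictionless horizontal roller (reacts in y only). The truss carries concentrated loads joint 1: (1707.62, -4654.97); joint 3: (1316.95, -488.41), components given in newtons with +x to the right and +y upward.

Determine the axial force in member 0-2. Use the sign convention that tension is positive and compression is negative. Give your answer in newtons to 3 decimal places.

N=4 nodes, M=5 members, R=3 reactions → 2N=8, M+R=8
member 0 (0-1): L=2.2500, (cx,cy)=(0.7089,0.7053)
member 1 (0-2): L=2.8870, (cx,cy)=(1.0000,0.0000)
member 2 (1-2): L=2.0464, (cx,cy)=(0.6313,-0.7755)
member 3 (1-3): L=3.0057, (cx,cy)=(0.9998,0.0220)
member 4 (2-3): L=2.3805, (cx,cy)=(0.7196,0.6944)
solve A·x = −loads:
  F[0-1] = -142.7426 N (compression)
  F[0-2] = +3125.7577 N (tension)
  F[1-2] = -5819.8729 N (compression)
  F[1-3] = +1865.9991 N (tension)
  F[2-3] = -762.3702 N (compression)
  Rx@0 = -3024.5700 N
  Ry@0 = +100.6802 N
  Ry@2 = +5042.6998 N

3125.758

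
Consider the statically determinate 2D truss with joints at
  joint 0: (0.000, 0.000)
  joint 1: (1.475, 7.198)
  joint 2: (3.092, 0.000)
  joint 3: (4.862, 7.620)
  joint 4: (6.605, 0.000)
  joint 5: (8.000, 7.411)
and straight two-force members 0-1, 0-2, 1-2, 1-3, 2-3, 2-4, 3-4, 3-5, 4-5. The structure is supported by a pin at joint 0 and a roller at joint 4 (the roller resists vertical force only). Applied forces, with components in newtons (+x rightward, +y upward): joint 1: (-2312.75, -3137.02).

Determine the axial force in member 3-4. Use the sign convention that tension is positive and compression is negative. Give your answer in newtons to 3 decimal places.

1866.846

N=6 nodes, M=9 members, R=3 reactions → 2N=12, M+R=12
member 0 (0-1): L=7.3476, (cx,cy)=(0.2007,0.9796)
member 1 (0-2): L=3.0920, (cx,cy)=(1.0000,0.0000)
member 2 (1-2): L=7.3774, (cx,cy)=(0.2192,-0.9757)
member 3 (1-3): L=3.4132, (cx,cy)=(0.9923,0.1236)
member 4 (2-3): L=7.8229, (cx,cy)=(0.2263,0.9741)
member 5 (2-4): L=3.5130, (cx,cy)=(1.0000,0.0000)
member 6 (3-4): L=7.8168, (cx,cy)=(0.2230,-0.9748)
member 7 (3-5): L=3.1450, (cx,cy)=(0.9978,-0.0665)
member 8 (4-5): L=7.5412, (cx,cy)=(0.1850,0.9827)
solve A·x = −loads:
  F[0-1] = -5059.8667 N (compression)
  F[0-2] = -1296.9992 N (compression)
  F[1-2] = +1975.5304 N (tension)
  F[1-3] = +870.6765 N (tension)
  F[2-3] = -1978.8092 N (compression)
  F[2-4] = -416.2714 N (compression)
  F[3-4] = +1866.8461 N (tension)
  F[3-5] = +0.0000 N (tension)
  F[4-5] = -0.0000 N (compression)
  Rx@0 = +2312.7500 N
  Ry@0 = +4956.8641 N
  Ry@4 = -1819.8441 N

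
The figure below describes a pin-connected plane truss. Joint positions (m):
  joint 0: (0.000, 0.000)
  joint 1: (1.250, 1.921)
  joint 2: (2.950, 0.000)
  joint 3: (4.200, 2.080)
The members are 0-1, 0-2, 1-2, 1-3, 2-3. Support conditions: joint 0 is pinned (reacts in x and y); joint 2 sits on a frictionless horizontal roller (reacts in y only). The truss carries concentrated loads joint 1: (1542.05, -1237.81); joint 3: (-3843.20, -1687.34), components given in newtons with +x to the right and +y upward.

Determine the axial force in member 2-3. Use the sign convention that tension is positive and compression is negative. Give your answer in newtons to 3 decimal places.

-1784.734

N=4 nodes, M=5 members, R=3 reactions → 2N=8, M+R=8
member 0 (0-1): L=2.2919, (cx,cy)=(0.5454,0.8382)
member 1 (0-2): L=2.9500, (cx,cy)=(1.0000,0.0000)
member 2 (1-2): L=2.5652, (cx,cy)=(0.6627,-0.7489)
member 3 (1-3): L=2.9543, (cx,cy)=(0.9986,0.0538)
member 4 (2-3): L=2.4267, (cx,cy)=(0.5151,0.8571)
solve A·x = −loads:
  F[0-1] = -2032.9413 N (compression)
  F[0-2] = -1192.3790 N (compression)
  F[1-2] = +412.0302 N (tension)
  F[1-3] = -2928.1243 N (compression)
  F[2-3] = -1784.7344 N (compression)
  Rx@0 = +2301.1500 N
  Ry@0 = +1703.9593 N
  Ry@2 = +1221.1907 N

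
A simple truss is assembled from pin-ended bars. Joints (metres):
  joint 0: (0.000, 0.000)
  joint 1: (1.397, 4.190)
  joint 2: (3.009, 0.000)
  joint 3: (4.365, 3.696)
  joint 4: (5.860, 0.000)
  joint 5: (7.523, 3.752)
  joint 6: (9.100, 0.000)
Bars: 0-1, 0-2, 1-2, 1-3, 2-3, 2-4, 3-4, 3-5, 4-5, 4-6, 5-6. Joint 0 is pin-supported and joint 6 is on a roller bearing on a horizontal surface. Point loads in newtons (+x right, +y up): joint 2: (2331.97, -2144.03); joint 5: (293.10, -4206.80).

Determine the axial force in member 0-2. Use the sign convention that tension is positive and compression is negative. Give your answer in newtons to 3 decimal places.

N=7 nodes, M=11 members, R=3 reactions → 2N=14, M+R=14
member 0 (0-1): L=4.4168, (cx,cy)=(0.3163,0.9487)
member 1 (0-2): L=3.0090, (cx,cy)=(1.0000,0.0000)
member 2 (1-2): L=4.4894, (cx,cy)=(0.3591,-0.9333)
member 3 (1-3): L=3.0088, (cx,cy)=(0.9864,-0.1642)
member 4 (2-3): L=3.9369, (cx,cy)=(0.3444,0.9388)
member 5 (2-4): L=2.8510, (cx,cy)=(1.0000,0.0000)
member 6 (3-4): L=3.9869, (cx,cy)=(0.3750,-0.9270)
member 7 (3-5): L=3.1585, (cx,cy)=(0.9998,0.0177)
member 8 (4-5): L=4.1040, (cx,cy)=(0.4052,0.9142)
member 9 (4-6): L=3.2400, (cx,cy)=(1.0000,0.0000)
member 10 (5-6): L=4.0699, (cx,cy)=(0.3875,-0.9219)
solve A·x = −loads:
  F[0-1] = -2153.8404 N (compression)
  F[0-2] = +3306.3204 N (tension)
  F[1-2] = +2468.8451 N (tension)
  F[1-3] = -1589.3024 N (compression)
  F[2-3] = -170.6102 N (compression)
  F[2-4] = +1919.5992 N (tension)
  F[3-4] = -138.8143 N (compression)
  F[3-5] = -1574.6945 N (compression)
  F[4-5] = +140.7595 N (tension)
  F[4-6] = +1810.5096 N (tension)
  F[5-6] = -4672.5874 N (compression)
  Rx@0 = -2625.0700 N
  Ry@0 = +2043.2636 N
  Ry@6 = +4307.5664 N

3306.320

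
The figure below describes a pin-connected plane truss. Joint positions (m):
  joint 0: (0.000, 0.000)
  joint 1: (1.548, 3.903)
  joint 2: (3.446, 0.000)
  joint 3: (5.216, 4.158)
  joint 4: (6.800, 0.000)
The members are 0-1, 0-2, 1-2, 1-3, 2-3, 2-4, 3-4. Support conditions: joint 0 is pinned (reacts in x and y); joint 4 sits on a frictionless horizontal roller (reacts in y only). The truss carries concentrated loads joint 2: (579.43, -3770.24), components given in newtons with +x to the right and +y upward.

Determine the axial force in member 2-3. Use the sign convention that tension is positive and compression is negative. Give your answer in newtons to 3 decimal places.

2196.530

N=5 nodes, M=7 members, R=3 reactions → 2N=10, M+R=10
member 0 (0-1): L=4.1988, (cx,cy)=(0.3687,0.9296)
member 1 (0-2): L=3.4460, (cx,cy)=(1.0000,0.0000)
member 2 (1-2): L=4.3400, (cx,cy)=(0.4373,-0.8993)
member 3 (1-3): L=3.6769, (cx,cy)=(0.9976,0.0694)
member 4 (2-3): L=4.5191, (cx,cy)=(0.3917,0.9201)
member 5 (2-4): L=3.3540, (cx,cy)=(1.0000,0.0000)
member 6 (3-4): L=4.4495, (cx,cy)=(0.3560,-0.9345)
solve A·x = −loads:
  F[0-1] = -2000.5399 N (compression)
  F[0-2] = +1316.9869 N (tension)
  F[1-2] = +1945.0657 N (tension)
  F[1-3] = -1592.0155 N (compression)
  F[2-3] = +2196.5298 N (tension)
  F[2-4] = +727.8570 N (tension)
  F[3-4] = -2044.5689 N (compression)
  Rx@0 = -579.4300 N
  Ry@0 = +1859.6154 N
  Ry@4 = +1910.6246 N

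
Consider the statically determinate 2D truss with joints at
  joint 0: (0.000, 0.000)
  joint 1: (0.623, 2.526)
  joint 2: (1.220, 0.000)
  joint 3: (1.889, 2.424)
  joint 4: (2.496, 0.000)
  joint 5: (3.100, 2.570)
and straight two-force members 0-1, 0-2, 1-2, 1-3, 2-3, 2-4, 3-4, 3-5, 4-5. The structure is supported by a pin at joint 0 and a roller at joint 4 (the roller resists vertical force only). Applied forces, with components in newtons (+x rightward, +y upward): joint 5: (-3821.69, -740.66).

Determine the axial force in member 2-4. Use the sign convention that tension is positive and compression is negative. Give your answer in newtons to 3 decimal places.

-894.860

N=6 nodes, M=9 members, R=3 reactions → 2N=12, M+R=12
member 0 (0-1): L=2.6017, (cx,cy)=(0.2395,0.9709)
member 1 (0-2): L=1.2200, (cx,cy)=(1.0000,0.0000)
member 2 (1-2): L=2.5956, (cx,cy)=(0.2300,-0.9732)
member 3 (1-3): L=1.2701, (cx,cy)=(0.9968,-0.0803)
member 4 (2-3): L=2.5146, (cx,cy)=(0.2660,0.9640)
member 5 (2-4): L=1.2760, (cx,cy)=(1.0000,0.0000)
member 6 (3-4): L=2.4988, (cx,cy)=(0.2429,-0.9700)
member 7 (3-5): L=1.2198, (cx,cy)=(0.9928,0.1197)
member 8 (4-5): L=2.6400, (cx,cy)=(0.2288,0.9735)
solve A·x = −loads:
  F[0-1] = -3868.3062 N (compression)
  F[0-2] = -2895.3874 N (compression)
  F[1-2] = +4012.3205 N (tension)
  F[1-3] = -1855.1506 N (compression)
  F[2-3] = -4050.7319 N (compression)
  F[2-4] = -894.8598 N (compression)
  F[3-4] = +3405.1674 N (tension)
  F[3-5] = -3781.1709 N (compression)
  F[4-5] = -295.9224 N (compression)
  Rx@0 = +3821.6900 N
  Ry@0 = +3755.7631 N
  Ry@4 = -3015.1031 N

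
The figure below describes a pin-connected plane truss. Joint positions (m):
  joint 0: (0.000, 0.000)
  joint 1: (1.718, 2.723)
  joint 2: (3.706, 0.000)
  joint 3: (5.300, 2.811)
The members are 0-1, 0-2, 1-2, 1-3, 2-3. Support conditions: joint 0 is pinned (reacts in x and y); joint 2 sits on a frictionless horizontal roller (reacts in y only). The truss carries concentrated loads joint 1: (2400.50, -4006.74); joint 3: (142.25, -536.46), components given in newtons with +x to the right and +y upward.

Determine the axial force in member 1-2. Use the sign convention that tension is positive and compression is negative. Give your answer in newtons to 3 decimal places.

-4889.085

N=4 nodes, M=5 members, R=3 reactions → 2N=8, M+R=8
member 0 (0-1): L=3.2197, (cx,cy)=(0.5336,0.8457)
member 1 (0-2): L=3.7060, (cx,cy)=(1.0000,0.0000)
member 2 (1-2): L=3.3715, (cx,cy)=(0.5897,-0.8077)
member 3 (1-3): L=3.5831, (cx,cy)=(0.9997,0.0246)
member 4 (2-3): L=3.2315, (cx,cy)=(0.4933,0.8699)
solve A·x = −loads:
  F[0-1] = -55.4685 N (compression)
  F[0-2] = +2572.3478 N (tension)
  F[1-2] = -4889.0845 N (compression)
  F[1-3] = +452.8980 N (tension)
  F[2-3] = -629.4955 N (compression)
  Rx@0 = -2542.7500 N
  Ry@0 = +46.9119 N
  Ry@2 = +4496.2881 N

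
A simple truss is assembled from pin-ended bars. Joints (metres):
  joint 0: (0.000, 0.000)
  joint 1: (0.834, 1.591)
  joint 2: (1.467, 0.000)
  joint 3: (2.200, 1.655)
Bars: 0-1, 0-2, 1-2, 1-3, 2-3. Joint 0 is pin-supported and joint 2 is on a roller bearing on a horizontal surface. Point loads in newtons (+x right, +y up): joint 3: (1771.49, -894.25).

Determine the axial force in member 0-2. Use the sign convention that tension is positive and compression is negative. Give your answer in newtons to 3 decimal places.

N=4 nodes, M=5 members, R=3 reactions → 2N=8, M+R=8
member 0 (0-1): L=1.7963, (cx,cy)=(0.4643,0.8857)
member 1 (0-2): L=1.4670, (cx,cy)=(1.0000,0.0000)
member 2 (1-2): L=1.7123, (cx,cy)=(0.3697,-0.9292)
member 3 (1-3): L=1.3675, (cx,cy)=(0.9989,0.0468)
member 4 (2-3): L=1.8101, (cx,cy)=(0.4050,0.9143)
solve A·x = −loads:
  F[0-1] = +2760.9342 N (tension)
  F[0-2] = +489.6506 N (tension)
  F[1-2] = -2520.1531 N (compression)
  F[1-3] = +2215.9133 N (tension)
  F[2-3] = -1091.4563 N (compression)
  Rx@0 = -1771.4900 N
  Ry@0 = -2445.3314 N
  Ry@2 = +3339.5814 N

489.651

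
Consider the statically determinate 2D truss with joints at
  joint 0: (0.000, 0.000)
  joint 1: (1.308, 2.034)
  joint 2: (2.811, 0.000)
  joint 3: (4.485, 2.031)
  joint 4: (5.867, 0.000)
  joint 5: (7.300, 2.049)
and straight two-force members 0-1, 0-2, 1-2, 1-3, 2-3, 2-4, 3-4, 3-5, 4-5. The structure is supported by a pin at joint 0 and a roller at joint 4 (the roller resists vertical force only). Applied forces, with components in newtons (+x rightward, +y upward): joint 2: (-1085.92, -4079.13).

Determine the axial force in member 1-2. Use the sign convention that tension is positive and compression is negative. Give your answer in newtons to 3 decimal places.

2645.334

N=6 nodes, M=9 members, R=3 reactions → 2N=12, M+R=12
member 0 (0-1): L=2.4183, (cx,cy)=(0.5409,0.8411)
member 1 (0-2): L=2.8110, (cx,cy)=(1.0000,0.0000)
member 2 (1-2): L=2.5291, (cx,cy)=(0.5943,-0.8043)
member 3 (1-3): L=3.1770, (cx,cy)=(1.0000,-0.0009)
member 4 (2-3): L=2.6320, (cx,cy)=(0.6360,0.7717)
member 5 (2-4): L=3.0560, (cx,cy)=(1.0000,0.0000)
member 6 (3-4): L=2.4566, (cx,cy)=(0.5626,-0.8268)
member 7 (3-5): L=2.8151, (cx,cy)=(1.0000,0.0064)
member 8 (4-5): L=2.5004, (cx,cy)=(0.5731,0.8195)
solve A·x = −loads:
  F[0-1] = -2526.1451 N (compression)
  F[0-2] = +280.4289 N (tension)
  F[1-2] = +2645.3338 N (tension)
  F[1-3] = -2938.4482 N (compression)
  F[2-3] = +2529.0964 N (tension)
  F[2-4] = +1329.8738 N (tension)
  F[3-4] = -2363.9423 N (compression)
  F[3-5] = +0.0000 N (tension)
  F[4-5] = -0.0000 N (compression)
  Rx@0 = +1085.9200 N
  Ry@0 = +2124.7352 N
  Ry@4 = +1954.3948 N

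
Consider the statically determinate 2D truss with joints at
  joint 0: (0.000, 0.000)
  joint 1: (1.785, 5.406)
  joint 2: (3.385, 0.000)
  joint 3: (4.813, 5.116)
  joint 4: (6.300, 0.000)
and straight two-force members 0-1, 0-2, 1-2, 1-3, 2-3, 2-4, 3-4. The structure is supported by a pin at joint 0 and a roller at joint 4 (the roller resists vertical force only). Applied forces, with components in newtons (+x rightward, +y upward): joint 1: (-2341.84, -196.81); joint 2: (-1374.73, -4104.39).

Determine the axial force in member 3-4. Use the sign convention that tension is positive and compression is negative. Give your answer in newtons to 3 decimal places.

N=5 nodes, M=7 members, R=3 reactions → 2N=10, M+R=10
member 0 (0-1): L=5.6931, (cx,cy)=(0.3135,0.9496)
member 1 (0-2): L=3.3850, (cx,cy)=(1.0000,0.0000)
member 2 (1-2): L=5.6378, (cx,cy)=(0.2838,-0.9589)
member 3 (1-3): L=3.0419, (cx,cy)=(0.9954,-0.0953)
member 4 (2-3): L=5.3116, (cx,cy)=(0.2688,0.9632)
member 5 (2-4): L=2.9150, (cx,cy)=(1.0000,0.0000)
member 6 (3-4): L=5.3277, (cx,cy)=(0.2791,-0.9603)
solve A·x = −loads:
  F[0-1] = -4264.7103 N (compression)
  F[0-2] = -2379.4169 N (compression)
  F[1-2] = +4032.0025 N (tension)
  F[1-3] = -140.2278 N (compression)
  F[2-3] = +247.2714 N (tension)
  F[2-4] = +73.1107 N (tension)
  F[3-4] = -261.9460 N (compression)
  Rx@0 = +3716.5700 N
  Ry@0 = +4049.6637 N
  Ry@4 = +251.5363 N

-261.946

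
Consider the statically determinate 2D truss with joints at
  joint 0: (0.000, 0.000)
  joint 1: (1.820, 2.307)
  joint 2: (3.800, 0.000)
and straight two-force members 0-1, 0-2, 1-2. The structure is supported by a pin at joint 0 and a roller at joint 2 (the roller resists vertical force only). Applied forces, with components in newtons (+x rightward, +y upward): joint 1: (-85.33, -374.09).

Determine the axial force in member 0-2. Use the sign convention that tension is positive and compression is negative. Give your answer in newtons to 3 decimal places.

109.312

N=3 nodes, M=3 members, R=3 reactions → 2N=6, M+R=6
member 0 (0-1): L=2.9385, (cx,cy)=(0.6194,0.7851)
member 1 (0-2): L=3.8000, (cx,cy)=(1.0000,0.0000)
member 2 (1-2): L=3.0402, (cx,cy)=(0.6513,-0.7588)
solve A·x = −loads:
  F[0-1] = -314.2590 N (compression)
  F[0-2] = +109.3121 N (tension)
  F[1-2] = -167.8422 N (compression)
  Rx@0 = +85.3300 N
  Ry@0 = +246.7249 N
  Ry@2 = +127.3651 N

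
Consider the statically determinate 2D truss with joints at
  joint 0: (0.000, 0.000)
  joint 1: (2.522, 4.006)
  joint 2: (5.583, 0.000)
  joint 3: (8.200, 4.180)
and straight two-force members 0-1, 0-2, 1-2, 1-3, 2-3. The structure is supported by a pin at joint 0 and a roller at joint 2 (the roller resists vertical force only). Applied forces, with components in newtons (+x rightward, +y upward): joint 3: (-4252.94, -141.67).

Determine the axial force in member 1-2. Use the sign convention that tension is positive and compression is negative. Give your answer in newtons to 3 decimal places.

N=4 nodes, M=5 members, R=3 reactions → 2N=8, M+R=8
member 0 (0-1): L=4.7338, (cx,cy)=(0.5328,0.8463)
member 1 (0-2): L=5.5830, (cx,cy)=(1.0000,0.0000)
member 2 (1-2): L=5.0416, (cx,cy)=(0.6071,-0.7946)
member 3 (1-3): L=5.6807, (cx,cy)=(0.9995,0.0306)
member 4 (2-3): L=4.9316, (cx,cy)=(0.5307,0.8476)
solve A·x = −loads:
  F[0-1] = -3684.1766 N (compression)
  F[0-2] = -2290.1270 N (compression)
  F[1-2] = +3760.0179 N (tension)
  F[1-3] = -4247.6943 N (compression)
  F[2-3] = -13.6413 N (compression)
  Rx@0 = +4252.9400 N
  Ry@0 = +3117.7752 N
  Ry@2 = -2976.1052 N

3760.018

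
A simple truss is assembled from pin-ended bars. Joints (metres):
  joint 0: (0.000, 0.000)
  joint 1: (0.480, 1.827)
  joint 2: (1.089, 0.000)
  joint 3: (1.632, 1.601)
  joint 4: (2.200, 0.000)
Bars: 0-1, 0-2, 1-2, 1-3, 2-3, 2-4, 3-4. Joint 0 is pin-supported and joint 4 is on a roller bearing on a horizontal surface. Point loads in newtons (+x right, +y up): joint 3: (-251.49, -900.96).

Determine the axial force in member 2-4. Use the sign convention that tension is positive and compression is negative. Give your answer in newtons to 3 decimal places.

N=5 nodes, M=7 members, R=3 reactions → 2N=10, M+R=10
member 0 (0-1): L=1.8890, (cx,cy)=(0.2541,0.9672)
member 1 (0-2): L=1.0890, (cx,cy)=(1.0000,0.0000)
member 2 (1-2): L=1.9258, (cx,cy)=(0.3162,-0.9487)
member 3 (1-3): L=1.1740, (cx,cy)=(0.9813,-0.1925)
member 4 (2-3): L=1.6906, (cx,cy)=(0.3212,0.9470)
member 5 (2-4): L=1.1110, (cx,cy)=(1.0000,0.0000)
member 6 (3-4): L=1.6988, (cx,cy)=(0.3344,-0.9424)
solve A·x = −loads:
  F[0-1] = -429.7326 N (compression)
  F[0-2] = -142.2939 N (compression)
  F[1-2] = +492.9250 N (tension)
  F[1-3] = -270.1254 N (compression)
  F[2-3] = -493.7939 N (compression)
  F[2-4] = +172.1854 N (tension)
  F[3-4] = -514.9712 N (compression)
  Rx@0 = +251.4900 N
  Ry@0 = +415.6276 N
  Ry@4 = +485.3324 N

172.185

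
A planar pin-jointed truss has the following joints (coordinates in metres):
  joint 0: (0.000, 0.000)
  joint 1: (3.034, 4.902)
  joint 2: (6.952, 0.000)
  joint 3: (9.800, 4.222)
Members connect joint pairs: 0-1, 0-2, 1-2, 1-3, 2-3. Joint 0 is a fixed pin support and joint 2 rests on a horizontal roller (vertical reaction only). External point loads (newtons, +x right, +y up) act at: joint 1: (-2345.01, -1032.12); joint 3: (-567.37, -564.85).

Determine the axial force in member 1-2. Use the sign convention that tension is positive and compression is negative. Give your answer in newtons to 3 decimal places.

N=4 nodes, M=5 members, R=3 reactions → 2N=8, M+R=8
member 0 (0-1): L=5.7650, (cx,cy)=(0.5263,0.8503)
member 1 (0-2): L=6.9520, (cx,cy)=(1.0000,0.0000)
member 2 (1-2): L=6.2754, (cx,cy)=(0.6243,-0.7811)
member 3 (1-3): L=6.8001, (cx,cy)=(0.9950,-0.1000)
member 4 (2-3): L=5.0928, (cx,cy)=(0.5592,0.8290)
solve A·x = −loads:
  F[0-1] = -2761.7759 N (compression)
  F[0-2] = -1458.9044 N (compression)
  F[1-2] = +1707.4642 N (tension)
  F[1-3] = -175.3918 N (compression)
  F[2-3] = -702.5054 N (compression)
  Rx@0 = +2912.3800 N
  Ry@0 = +2348.3643 N
  Ry@2 = -751.3943 N

1707.464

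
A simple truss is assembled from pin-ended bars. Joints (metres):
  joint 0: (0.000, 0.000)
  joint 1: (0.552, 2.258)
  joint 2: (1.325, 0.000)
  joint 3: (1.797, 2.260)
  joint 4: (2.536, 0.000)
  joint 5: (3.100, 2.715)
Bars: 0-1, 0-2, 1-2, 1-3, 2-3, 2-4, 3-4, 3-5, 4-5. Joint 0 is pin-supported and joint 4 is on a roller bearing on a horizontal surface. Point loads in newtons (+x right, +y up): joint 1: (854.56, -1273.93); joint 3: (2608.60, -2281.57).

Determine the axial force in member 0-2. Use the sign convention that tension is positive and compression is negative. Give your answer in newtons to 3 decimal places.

N=6 nodes, M=9 members, R=3 reactions → 2N=12, M+R=12
member 0 (0-1): L=2.3245, (cx,cy)=(0.2375,0.9714)
member 1 (0-2): L=1.3250, (cx,cy)=(1.0000,0.0000)
member 2 (1-2): L=2.3866, (cx,cy)=(0.3239,-0.9461)
member 3 (1-3): L=1.2450, (cx,cy)=(1.0000,0.0016)
member 4 (2-3): L=2.3088, (cx,cy)=(0.2044,0.9789)
member 5 (2-4): L=1.2110, (cx,cy)=(1.0000,0.0000)
member 6 (3-4): L=2.3778, (cx,cy)=(0.3108,-0.9505)
member 7 (3-5): L=1.3802, (cx,cy)=(0.9441,0.3297)
member 8 (4-5): L=2.7730, (cx,cy)=(0.2034,0.9791)
solve A·x = −loads:
  F[0-1] = +1466.0193 N (tension)
  F[0-2] = +3115.0227 N (tension)
  F[1-2] = -2851.0238 N (compression)
  F[1-3] = +416.9819 N (tension)
  F[2-3] = +2755.5421 N (tension)
  F[2-4] = +1628.2797 N (tension)
  F[3-4] = -5239.0404 N (compression)
  F[3-5] = +0.0000 N (tension)
  F[4-5] = +0.0000 N (tension)
  Rx@0 = -3463.1600 N
  Ry@0 = -1424.0833 N
  Ry@4 = +4979.5833 N

3115.023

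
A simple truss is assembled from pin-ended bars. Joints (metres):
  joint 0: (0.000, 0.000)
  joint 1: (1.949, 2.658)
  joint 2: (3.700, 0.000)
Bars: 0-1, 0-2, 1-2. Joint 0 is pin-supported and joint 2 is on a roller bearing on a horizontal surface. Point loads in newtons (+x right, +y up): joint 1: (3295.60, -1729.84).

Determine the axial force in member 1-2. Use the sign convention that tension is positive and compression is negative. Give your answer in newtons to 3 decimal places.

-3926.188

N=3 nodes, M=3 members, R=3 reactions → 2N=6, M+R=6
member 0 (0-1): L=3.2960, (cx,cy)=(0.5913,0.8064)
member 1 (0-2): L=3.7000, (cx,cy)=(1.0000,0.0000)
member 2 (1-2): L=3.1829, (cx,cy)=(0.5501,-0.8351)
solve A·x = −loads:
  F[0-1] = +1920.6194 N (tension)
  F[0-2] = +2159.8912 N (tension)
  F[1-2] = -3926.1885 N (compression)
  Rx@0 = -3295.6000 N
  Ry@0 = -1548.8527 N
  Ry@2 = +3278.6927 N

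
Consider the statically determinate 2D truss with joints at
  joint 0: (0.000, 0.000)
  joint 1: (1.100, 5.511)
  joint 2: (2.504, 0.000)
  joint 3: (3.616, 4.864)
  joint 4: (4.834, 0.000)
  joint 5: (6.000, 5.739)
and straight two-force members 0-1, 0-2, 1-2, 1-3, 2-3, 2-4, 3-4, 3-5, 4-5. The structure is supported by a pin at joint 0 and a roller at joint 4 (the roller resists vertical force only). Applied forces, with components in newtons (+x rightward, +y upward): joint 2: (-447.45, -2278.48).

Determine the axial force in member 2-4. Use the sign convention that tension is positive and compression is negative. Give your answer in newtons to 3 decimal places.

N=6 nodes, M=9 members, R=3 reactions → 2N=12, M+R=12
member 0 (0-1): L=5.6197, (cx,cy)=(0.1957,0.9807)
member 1 (0-2): L=2.5040, (cx,cy)=(1.0000,0.0000)
member 2 (1-2): L=5.6870, (cx,cy)=(0.2469,-0.9690)
member 3 (1-3): L=2.5979, (cx,cy)=(0.9685,-0.2491)
member 4 (2-3): L=4.9895, (cx,cy)=(0.2229,0.9748)
member 5 (2-4): L=2.3300, (cx,cy)=(1.0000,0.0000)
member 6 (3-4): L=5.0142, (cx,cy)=(0.2429,-0.9700)
member 7 (3-5): L=2.5395, (cx,cy)=(0.9388,0.3446)
member 8 (4-5): L=5.8563, (cx,cy)=(0.1991,0.9800)
solve A·x = −loads:
  F[0-1] = -1119.8964 N (compression)
  F[0-2] = -228.2418 N (compression)
  F[1-2] = +1275.0142 N (tension)
  F[1-3] = -551.3534 N (compression)
  F[2-3] = +1069.8397 N (tension)
  F[2-4] = +295.5470 N (tension)
  F[3-4] = -1216.6885 N (compression)
  F[3-5] = -0.0000 N (tension)
  F[4-5] = -0.0000 N (tension)
  Rx@0 = +447.4500 N
  Ry@0 = +1098.2330 N
  Ry@4 = +1180.2470 N

295.547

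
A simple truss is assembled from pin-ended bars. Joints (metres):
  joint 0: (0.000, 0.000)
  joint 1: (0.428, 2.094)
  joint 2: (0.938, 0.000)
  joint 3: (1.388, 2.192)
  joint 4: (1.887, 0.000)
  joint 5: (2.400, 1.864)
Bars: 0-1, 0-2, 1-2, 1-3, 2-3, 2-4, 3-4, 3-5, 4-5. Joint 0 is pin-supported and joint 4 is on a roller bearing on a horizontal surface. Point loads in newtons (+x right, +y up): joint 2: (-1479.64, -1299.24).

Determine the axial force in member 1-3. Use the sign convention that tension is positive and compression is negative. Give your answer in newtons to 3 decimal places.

N=6 nodes, M=9 members, R=3 reactions → 2N=12, M+R=12
member 0 (0-1): L=2.1373, (cx,cy)=(0.2003,0.9797)
member 1 (0-2): L=0.9380, (cx,cy)=(1.0000,0.0000)
member 2 (1-2): L=2.1552, (cx,cy)=(0.2366,-0.9716)
member 3 (1-3): L=0.9650, (cx,cy)=(0.9948,0.1016)
member 4 (2-3): L=2.2377, (cx,cy)=(0.2011,0.9796)
member 5 (2-4): L=0.9490, (cx,cy)=(1.0000,0.0000)
member 6 (3-4): L=2.2481, (cx,cy)=(0.2220,-0.9751)
member 7 (3-5): L=1.0638, (cx,cy)=(0.9513,-0.3083)
member 8 (4-5): L=1.9333, (cx,cy)=(0.2653,0.9642)
solve A·x = −loads:
  F[0-1] = -666.9158 N (compression)
  F[0-2] = -1346.0879 N (compression)
  F[1-2] = +642.5008 N (tension)
  F[1-3] = -287.0750 N (compression)
  F[2-3] = +689.0640 N (tension)
  F[2-4] = +147.0213 N (tension)
  F[3-4] = -662.3562 N (compression)
  F[3-5] = -0.0000 N (compression)
  F[4-5] = +0.0000 N (tension)
  Rx@0 = +1479.6400 N
  Ry@0 = +653.4069 N
  Ry@4 = +645.8331 N

-287.075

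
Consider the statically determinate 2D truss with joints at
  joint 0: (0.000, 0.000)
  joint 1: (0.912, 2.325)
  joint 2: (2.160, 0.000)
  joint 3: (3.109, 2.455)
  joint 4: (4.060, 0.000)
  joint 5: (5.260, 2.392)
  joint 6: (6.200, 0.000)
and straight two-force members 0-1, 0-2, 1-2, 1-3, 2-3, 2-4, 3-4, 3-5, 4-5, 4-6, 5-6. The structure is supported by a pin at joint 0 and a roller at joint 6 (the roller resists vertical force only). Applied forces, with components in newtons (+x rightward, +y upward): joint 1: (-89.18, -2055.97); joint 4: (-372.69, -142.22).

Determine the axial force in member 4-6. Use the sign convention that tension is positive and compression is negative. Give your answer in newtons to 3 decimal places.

142.303

N=7 nodes, M=11 members, R=3 reactions → 2N=14, M+R=14
member 0 (0-1): L=2.4975, (cx,cy)=(0.3652,0.9309)
member 1 (0-2): L=2.1600, (cx,cy)=(1.0000,0.0000)
member 2 (1-2): L=2.6388, (cx,cy)=(0.4729,-0.8811)
member 3 (1-3): L=2.2008, (cx,cy)=(0.9983,0.0591)
member 4 (2-3): L=2.6320, (cx,cy)=(0.3606,0.9327)
member 5 (2-4): L=1.9000, (cx,cy)=(1.0000,0.0000)
member 6 (3-4): L=2.6328, (cx,cy)=(0.3612,-0.9325)
member 7 (3-5): L=2.1519, (cx,cy)=(0.9996,-0.0293)
member 8 (4-5): L=2.6761, (cx,cy)=(0.4484,0.8938)
member 9 (4-6): L=2.1400, (cx,cy)=(1.0000,0.0000)
member 10 (5-6): L=2.5701, (cx,cy)=(0.3657,-0.9307)
solve A·x = −loads:
  F[0-1] = -1972.2780 N (compression)
  F[0-2] = +258.3451 N (tension)
  F[1-2] = -282.9627 N (compression)
  F[1-3] = -498.0785 N (compression)
  F[2-3] = +267.2949 N (tension)
  F[2-4] = +28.1438 N (tension)
  F[3-4] = -225.7890 N (compression)
  F[3-5] = -319.4117 N (compression)
  F[4-5] = +394.6664 N (tension)
  F[4-6] = +142.3028 N (tension)
  F[5-6] = -389.0726 N (compression)
  Rx@0 = +461.8700 N
  Ry@0 = +1836.0748 N
  Ry@6 = +362.1152 N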